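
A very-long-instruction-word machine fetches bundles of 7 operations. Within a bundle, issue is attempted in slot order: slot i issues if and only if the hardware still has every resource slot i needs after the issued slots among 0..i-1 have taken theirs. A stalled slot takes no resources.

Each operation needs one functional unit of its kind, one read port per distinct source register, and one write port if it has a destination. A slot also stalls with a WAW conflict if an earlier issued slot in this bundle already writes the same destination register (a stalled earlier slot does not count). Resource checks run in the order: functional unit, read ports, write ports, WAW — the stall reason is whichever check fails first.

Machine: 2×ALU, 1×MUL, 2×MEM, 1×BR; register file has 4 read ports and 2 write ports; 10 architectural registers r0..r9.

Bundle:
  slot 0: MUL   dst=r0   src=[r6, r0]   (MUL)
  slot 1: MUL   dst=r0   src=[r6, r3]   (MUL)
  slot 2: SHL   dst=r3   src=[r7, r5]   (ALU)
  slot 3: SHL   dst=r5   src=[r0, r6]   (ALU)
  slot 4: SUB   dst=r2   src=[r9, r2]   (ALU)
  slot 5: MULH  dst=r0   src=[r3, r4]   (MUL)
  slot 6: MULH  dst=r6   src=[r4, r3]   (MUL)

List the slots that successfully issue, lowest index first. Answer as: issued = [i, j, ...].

issued = [0, 2]

  0. MUL→r0 ⇒ go  {2A/0Mu/2Ld/1B | 2r 1w}
  1. MUL→r0 ⇒ no(FU)  {2A/0Mu/2Ld/1B | 2r 1w}
  2. ALU→r3 ⇒ go  {1A/0Mu/2Ld/1B | 0r 0w}
  3. ALU→r5 ⇒ no(RD_PORT)  {1A/0Mu/2Ld/1B | 0r 0w}
  4. ALU→r2 ⇒ no(RD_PORT)  {1A/0Mu/2Ld/1B | 0r 0w}
  5. MUL→r0 ⇒ no(FU)  {1A/0Mu/2Ld/1B | 0r 0w}
  6. MUL→r6 ⇒ no(FU)  {1A/0Mu/2Ld/1B | 0r 0w}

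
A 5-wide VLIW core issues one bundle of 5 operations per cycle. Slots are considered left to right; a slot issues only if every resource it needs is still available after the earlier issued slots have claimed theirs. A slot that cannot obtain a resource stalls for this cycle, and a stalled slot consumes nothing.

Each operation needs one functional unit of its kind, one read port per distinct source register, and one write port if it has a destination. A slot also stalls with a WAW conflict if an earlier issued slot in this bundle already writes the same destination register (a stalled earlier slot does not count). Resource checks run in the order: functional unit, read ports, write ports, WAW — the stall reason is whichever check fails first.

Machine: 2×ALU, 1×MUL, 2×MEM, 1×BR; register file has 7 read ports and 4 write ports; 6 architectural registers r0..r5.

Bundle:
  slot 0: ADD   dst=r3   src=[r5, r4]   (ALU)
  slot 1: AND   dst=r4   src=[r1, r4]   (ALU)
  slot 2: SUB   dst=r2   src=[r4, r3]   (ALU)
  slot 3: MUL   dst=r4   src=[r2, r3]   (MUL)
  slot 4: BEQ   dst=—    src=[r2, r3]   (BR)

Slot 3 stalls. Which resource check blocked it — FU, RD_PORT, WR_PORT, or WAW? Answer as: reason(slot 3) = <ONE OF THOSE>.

reason(slot 3) = WAW

  0. ALU→r3 ⇒ go  {1A/1Mu/2Ld/1B | 5r 3w}
  1. ALU→r4 ⇒ go  {0A/1Mu/2Ld/1B | 3r 2w}
  2. ALU→r2 ⇒ no(FU)  {0A/1Mu/2Ld/1B | 3r 2w}
  3. MUL→r4 ⇒ no(WAW)  {0A/1Mu/2Ld/1B | 3r 2w}
  4. BR ⇒ go  {0A/1Mu/2Ld/0B | 1r 2w}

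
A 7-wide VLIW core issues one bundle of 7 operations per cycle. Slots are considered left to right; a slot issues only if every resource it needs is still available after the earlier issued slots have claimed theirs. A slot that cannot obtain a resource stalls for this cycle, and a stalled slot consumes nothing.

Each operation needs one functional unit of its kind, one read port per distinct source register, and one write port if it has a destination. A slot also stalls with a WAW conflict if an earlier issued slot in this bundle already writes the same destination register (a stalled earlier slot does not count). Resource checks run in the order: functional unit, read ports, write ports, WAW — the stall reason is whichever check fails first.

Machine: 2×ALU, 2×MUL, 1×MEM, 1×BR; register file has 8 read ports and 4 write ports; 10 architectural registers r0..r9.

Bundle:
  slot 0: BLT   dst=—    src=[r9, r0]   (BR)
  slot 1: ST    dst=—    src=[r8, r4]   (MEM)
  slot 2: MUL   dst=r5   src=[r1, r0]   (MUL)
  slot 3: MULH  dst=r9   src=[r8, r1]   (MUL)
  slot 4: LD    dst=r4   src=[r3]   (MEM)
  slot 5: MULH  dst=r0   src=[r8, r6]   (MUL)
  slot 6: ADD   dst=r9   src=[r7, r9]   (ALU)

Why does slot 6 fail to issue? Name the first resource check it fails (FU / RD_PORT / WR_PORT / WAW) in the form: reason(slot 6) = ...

reason(slot 6) = RD_PORT

[0] BR needs rd=2 wr=0: ok; after: ALU=2 MUL=2 MEM=1 BR=0, R=6, W=4
[1] MEM needs rd=2 wr=0: ok; after: ALU=2 MUL=2 MEM=0 BR=0, R=4, W=4
[2] MUL needs rd=2 wr=1: ok; after: ALU=2 MUL=1 MEM=0 BR=0, R=2, W=3
[3] MUL needs rd=2 wr=1: ok; after: ALU=2 MUL=0 MEM=0 BR=0, R=0, W=2
[4] MEM needs rd=1 wr=1: FU; after: ALU=2 MUL=0 MEM=0 BR=0, R=0, W=2
[5] MUL needs rd=2 wr=1: FU; after: ALU=2 MUL=0 MEM=0 BR=0, R=0, W=2
[6] ALU needs rd=2 wr=1: RD_PORT; after: ALU=2 MUL=0 MEM=0 BR=0, R=0, W=2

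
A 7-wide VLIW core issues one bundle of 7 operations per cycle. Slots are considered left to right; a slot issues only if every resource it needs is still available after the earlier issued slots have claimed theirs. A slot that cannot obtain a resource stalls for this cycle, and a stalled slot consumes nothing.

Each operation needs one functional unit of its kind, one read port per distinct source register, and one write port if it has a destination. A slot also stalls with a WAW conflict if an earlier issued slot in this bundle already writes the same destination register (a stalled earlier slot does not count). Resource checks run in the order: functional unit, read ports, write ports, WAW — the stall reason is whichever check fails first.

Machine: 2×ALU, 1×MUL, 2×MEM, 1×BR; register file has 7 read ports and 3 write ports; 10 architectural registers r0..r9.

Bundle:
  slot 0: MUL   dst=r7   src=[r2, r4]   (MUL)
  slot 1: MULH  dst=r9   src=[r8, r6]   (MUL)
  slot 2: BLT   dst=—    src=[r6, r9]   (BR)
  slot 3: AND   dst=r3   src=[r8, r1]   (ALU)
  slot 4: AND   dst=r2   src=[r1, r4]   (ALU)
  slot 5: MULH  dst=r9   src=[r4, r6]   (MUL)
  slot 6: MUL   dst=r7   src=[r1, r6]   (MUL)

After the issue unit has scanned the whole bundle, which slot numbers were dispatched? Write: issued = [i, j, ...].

issued = [0, 2, 3]

slot 0 (MUL): ISSUE — free A2,Mu0,Ld2,B1 rp5 wp2
slot 1 (MUL): stall FU — free A2,Mu0,Ld2,B1 rp5 wp2
slot 2 (BR): ISSUE — free A2,Mu0,Ld2,B0 rp3 wp2
slot 3 (ALU): ISSUE — free A1,Mu0,Ld2,B0 rp1 wp1
slot 4 (ALU): stall RD_PORT — free A1,Mu0,Ld2,B0 rp1 wp1
slot 5 (MUL): stall FU — free A1,Mu0,Ld2,B0 rp1 wp1
slot 6 (MUL): stall FU — free A1,Mu0,Ld2,B0 rp1 wp1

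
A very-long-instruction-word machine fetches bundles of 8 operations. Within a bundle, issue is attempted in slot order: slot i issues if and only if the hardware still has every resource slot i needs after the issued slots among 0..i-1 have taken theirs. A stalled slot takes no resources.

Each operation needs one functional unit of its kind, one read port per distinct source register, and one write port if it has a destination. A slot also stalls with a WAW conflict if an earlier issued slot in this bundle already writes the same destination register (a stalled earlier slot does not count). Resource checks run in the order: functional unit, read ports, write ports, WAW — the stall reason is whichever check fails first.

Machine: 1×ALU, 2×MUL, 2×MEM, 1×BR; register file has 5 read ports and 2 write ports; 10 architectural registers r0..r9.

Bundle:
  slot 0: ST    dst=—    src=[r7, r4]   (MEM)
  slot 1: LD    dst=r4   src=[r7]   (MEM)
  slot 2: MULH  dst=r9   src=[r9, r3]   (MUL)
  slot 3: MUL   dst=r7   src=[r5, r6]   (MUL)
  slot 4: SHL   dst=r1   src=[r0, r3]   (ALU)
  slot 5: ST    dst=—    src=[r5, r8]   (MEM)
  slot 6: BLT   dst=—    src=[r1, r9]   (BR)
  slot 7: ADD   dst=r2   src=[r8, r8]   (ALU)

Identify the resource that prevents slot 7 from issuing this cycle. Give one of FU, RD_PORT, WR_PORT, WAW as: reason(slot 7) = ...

reason(slot 7) = RD_PORT

(0) want 1×MEM +2rd +0wr — yes → AL1|MU2|ME1|BR1|rd3|wr2
(1) want 1×MEM +1rd +1wr — yes → AL1|MU2|ME0|BR1|rd2|wr1
(2) want 1×MUL +2rd +1wr — yes → AL1|MU1|ME0|BR1|rd0|wr0
(3) want 1×MUL +2rd +1wr — RD_PORT → AL1|MU1|ME0|BR1|rd0|wr0
(4) want 1×ALU +2rd +1wr — RD_PORT → AL1|MU1|ME0|BR1|rd0|wr0
(5) want 1×MEM +2rd +0wr — FU → AL1|MU1|ME0|BR1|rd0|wr0
(6) want 1×BR +2rd +0wr — RD_PORT → AL1|MU1|ME0|BR1|rd0|wr0
(7) want 1×ALU +1rd +1wr — RD_PORT → AL1|MU1|ME0|BR1|rd0|wr0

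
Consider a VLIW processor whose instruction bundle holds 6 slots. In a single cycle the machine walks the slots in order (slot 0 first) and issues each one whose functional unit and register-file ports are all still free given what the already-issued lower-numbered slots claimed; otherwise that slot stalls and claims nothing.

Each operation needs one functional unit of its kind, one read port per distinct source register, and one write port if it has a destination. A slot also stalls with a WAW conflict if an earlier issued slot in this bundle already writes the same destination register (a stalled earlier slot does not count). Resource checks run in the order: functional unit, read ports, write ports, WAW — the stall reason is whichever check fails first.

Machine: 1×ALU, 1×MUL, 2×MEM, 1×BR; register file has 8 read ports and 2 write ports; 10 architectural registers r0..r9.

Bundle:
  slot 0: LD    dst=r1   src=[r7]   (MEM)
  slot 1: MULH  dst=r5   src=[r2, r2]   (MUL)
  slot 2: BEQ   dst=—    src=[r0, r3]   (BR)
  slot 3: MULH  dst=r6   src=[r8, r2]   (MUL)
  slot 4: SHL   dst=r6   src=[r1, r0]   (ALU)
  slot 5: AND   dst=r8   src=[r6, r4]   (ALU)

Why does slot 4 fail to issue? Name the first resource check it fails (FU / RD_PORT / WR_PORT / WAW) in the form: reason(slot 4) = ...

#0 MEM src=r7 dispatched  <A:1 Mu:1 Ld:1 B:1 rd:7 wr:1>
#1 MUL src=r2,r2 dispatched  <A:1 Mu:0 Ld:1 B:1 rd:6 wr:0>
#2 BR src=r0,r3 dispatched  <A:1 Mu:0 Ld:1 B:0 rd:4 wr:0>
#3 MUL src=r8,r2 held:FU  <A:1 Mu:0 Ld:1 B:0 rd:4 wr:0>
#4 ALU src=r1,r0 held:WR_PORT  <A:1 Mu:0 Ld:1 B:0 rd:4 wr:0>
#5 ALU src=r6,r4 held:WR_PORT  <A:1 Mu:0 Ld:1 B:0 rd:4 wr:0>

reason(slot 4) = WR_PORT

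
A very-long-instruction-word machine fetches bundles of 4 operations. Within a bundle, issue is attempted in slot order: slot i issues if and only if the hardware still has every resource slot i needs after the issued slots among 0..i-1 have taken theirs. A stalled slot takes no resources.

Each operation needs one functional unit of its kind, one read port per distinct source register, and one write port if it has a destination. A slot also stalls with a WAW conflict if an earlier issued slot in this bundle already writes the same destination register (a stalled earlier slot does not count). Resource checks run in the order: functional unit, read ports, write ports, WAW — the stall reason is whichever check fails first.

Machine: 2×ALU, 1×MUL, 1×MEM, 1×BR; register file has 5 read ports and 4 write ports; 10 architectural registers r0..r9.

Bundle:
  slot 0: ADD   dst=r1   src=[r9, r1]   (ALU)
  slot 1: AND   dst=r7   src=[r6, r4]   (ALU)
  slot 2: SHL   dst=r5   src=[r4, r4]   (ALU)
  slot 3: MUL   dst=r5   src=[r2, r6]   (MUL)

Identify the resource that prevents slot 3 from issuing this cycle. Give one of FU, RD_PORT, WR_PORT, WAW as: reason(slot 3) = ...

[0] ALU needs rd=2 wr=1: ok; after: ALU=1 MUL=1 MEM=1 BR=1, R=3, W=3
[1] ALU needs rd=2 wr=1: ok; after: ALU=0 MUL=1 MEM=1 BR=1, R=1, W=2
[2] ALU needs rd=1 wr=1: FU; after: ALU=0 MUL=1 MEM=1 BR=1, R=1, W=2
[3] MUL needs rd=2 wr=1: RD_PORT; after: ALU=0 MUL=1 MEM=1 BR=1, R=1, W=2

reason(slot 3) = RD_PORT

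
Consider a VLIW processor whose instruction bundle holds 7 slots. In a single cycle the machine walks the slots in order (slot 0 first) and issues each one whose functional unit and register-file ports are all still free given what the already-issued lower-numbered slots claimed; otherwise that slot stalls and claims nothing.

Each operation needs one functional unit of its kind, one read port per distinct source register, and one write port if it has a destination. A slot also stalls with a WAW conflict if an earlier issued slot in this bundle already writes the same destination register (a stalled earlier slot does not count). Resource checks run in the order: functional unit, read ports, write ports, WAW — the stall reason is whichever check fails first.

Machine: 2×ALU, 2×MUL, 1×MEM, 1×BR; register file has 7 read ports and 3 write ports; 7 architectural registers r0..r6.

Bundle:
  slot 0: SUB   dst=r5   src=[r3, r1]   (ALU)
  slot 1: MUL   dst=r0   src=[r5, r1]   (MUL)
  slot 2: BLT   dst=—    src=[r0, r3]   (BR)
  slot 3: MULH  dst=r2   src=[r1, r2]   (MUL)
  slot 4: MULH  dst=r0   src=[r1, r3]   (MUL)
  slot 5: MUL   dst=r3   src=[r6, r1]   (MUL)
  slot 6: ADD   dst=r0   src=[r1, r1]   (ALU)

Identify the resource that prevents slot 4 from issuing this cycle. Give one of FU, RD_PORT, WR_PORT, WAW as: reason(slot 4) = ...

reason(slot 4) = RD_PORT

  0. ALU→r5 ⇒ go  {1A/2Mu/1Ld/1B | 5r 2w}
  1. MUL→r0 ⇒ go  {1A/1Mu/1Ld/1B | 3r 1w}
  2. BR ⇒ go  {1A/1Mu/1Ld/0B | 1r 1w}
  3. MUL→r2 ⇒ no(RD_PORT)  {1A/1Mu/1Ld/0B | 1r 1w}
  4. MUL→r0 ⇒ no(RD_PORT)  {1A/1Mu/1Ld/0B | 1r 1w}
  5. MUL→r3 ⇒ no(RD_PORT)  {1A/1Mu/1Ld/0B | 1r 1w}
  6. ALU→r0 ⇒ no(WAW)  {1A/1Mu/1Ld/0B | 1r 1w}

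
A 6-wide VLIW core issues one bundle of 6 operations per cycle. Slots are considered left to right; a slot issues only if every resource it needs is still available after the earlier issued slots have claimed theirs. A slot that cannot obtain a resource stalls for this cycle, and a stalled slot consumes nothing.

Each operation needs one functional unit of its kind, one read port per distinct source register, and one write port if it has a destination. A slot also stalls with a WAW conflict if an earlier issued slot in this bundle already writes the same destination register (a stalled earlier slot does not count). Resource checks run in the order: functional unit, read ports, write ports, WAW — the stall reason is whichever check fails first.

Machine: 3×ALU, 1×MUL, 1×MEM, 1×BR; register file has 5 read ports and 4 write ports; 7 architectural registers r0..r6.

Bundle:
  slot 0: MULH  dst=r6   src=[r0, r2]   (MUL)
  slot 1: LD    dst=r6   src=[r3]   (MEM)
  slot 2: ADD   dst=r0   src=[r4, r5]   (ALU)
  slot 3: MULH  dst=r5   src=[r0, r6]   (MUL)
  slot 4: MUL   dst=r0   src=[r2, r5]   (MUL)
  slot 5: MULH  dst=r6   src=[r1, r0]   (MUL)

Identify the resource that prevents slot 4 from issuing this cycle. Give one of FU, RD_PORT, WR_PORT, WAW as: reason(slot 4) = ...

(0) want 1×MUL +2rd +1wr — yes → AL3|MU0|ME1|BR1|rd3|wr3
(1) want 1×MEM +1rd +1wr — WAW → AL3|MU0|ME1|BR1|rd3|wr3
(2) want 1×ALU +2rd +1wr — yes → AL2|MU0|ME1|BR1|rd1|wr2
(3) want 1×MUL +2rd +1wr — FU → AL2|MU0|ME1|BR1|rd1|wr2
(4) want 1×MUL +2rd +1wr — FU → AL2|MU0|ME1|BR1|rd1|wr2
(5) want 1×MUL +2rd +1wr — FU → AL2|MU0|ME1|BR1|rd1|wr2

reason(slot 4) = FU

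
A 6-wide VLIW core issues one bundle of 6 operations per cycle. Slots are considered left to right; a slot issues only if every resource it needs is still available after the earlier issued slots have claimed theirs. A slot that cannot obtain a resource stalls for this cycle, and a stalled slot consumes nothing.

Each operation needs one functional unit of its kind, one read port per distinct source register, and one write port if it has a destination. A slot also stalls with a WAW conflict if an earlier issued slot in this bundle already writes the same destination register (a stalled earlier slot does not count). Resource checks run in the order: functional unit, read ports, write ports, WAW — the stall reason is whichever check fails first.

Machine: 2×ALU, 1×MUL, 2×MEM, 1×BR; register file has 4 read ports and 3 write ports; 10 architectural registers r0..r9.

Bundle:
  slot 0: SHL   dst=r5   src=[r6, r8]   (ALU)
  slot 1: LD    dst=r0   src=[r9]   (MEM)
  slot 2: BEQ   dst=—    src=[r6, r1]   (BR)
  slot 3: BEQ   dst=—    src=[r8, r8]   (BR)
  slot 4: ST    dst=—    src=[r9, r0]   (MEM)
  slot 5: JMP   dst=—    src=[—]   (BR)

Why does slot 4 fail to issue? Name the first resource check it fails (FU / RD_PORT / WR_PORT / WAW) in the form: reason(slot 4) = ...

slot 0 (ALU): ISSUE — free A1,Mu1,Ld2,B1 rp2 wp2
slot 1 (MEM): ISSUE — free A1,Mu1,Ld1,B1 rp1 wp1
slot 2 (BR): stall RD_PORT — free A1,Mu1,Ld1,B1 rp1 wp1
slot 3 (BR): ISSUE — free A1,Mu1,Ld1,B0 rp0 wp1
slot 4 (MEM): stall RD_PORT — free A1,Mu1,Ld1,B0 rp0 wp1
slot 5 (BR): stall FU — free A1,Mu1,Ld1,B0 rp0 wp1

reason(slot 4) = RD_PORT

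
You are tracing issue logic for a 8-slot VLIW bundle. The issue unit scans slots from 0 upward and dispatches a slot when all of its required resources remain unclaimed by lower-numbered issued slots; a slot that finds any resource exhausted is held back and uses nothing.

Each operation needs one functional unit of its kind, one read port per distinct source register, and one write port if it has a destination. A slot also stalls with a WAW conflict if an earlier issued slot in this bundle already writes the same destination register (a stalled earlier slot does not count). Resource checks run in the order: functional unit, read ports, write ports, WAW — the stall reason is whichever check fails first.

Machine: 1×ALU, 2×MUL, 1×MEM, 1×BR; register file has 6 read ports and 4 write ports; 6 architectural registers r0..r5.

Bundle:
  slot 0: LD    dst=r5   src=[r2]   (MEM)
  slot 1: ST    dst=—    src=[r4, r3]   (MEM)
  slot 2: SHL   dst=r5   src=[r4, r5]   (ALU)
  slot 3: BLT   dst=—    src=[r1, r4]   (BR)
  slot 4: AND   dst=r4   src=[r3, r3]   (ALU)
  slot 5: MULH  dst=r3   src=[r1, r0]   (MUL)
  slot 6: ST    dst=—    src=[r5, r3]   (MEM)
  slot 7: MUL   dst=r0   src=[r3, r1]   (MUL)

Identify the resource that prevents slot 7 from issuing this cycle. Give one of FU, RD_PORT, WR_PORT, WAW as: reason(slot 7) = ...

slot 0 (MEM): ISSUE — free A1,Mu2,Ld0,B1 rp5 wp3
slot 1 (MEM): stall FU — free A1,Mu2,Ld0,B1 rp5 wp3
slot 2 (ALU): stall WAW — free A1,Mu2,Ld0,B1 rp5 wp3
slot 3 (BR): ISSUE — free A1,Mu2,Ld0,B0 rp3 wp3
slot 4 (ALU): ISSUE — free A0,Mu2,Ld0,B0 rp2 wp2
slot 5 (MUL): ISSUE — free A0,Mu1,Ld0,B0 rp0 wp1
slot 6 (MEM): stall FU — free A0,Mu1,Ld0,B0 rp0 wp1
slot 7 (MUL): stall RD_PORT — free A0,Mu1,Ld0,B0 rp0 wp1

reason(slot 7) = RD_PORT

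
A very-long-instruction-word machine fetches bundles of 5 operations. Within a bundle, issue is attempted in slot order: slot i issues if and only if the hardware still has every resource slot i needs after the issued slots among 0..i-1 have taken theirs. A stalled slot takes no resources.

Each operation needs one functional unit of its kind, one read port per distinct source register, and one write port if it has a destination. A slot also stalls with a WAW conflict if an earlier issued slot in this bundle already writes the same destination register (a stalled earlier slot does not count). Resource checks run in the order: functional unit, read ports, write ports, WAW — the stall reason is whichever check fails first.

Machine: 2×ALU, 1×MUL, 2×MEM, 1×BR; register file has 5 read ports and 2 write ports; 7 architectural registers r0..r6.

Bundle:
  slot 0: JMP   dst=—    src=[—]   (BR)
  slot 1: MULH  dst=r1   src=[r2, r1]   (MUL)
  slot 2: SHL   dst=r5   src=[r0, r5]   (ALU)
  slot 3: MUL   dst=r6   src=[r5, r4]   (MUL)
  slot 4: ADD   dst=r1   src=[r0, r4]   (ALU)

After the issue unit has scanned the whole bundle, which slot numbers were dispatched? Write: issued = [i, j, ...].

  0. BR ⇒ go  {2A/1Mu/2Ld/0B | 5r 2w}
  1. MUL→r1 ⇒ go  {2A/0Mu/2Ld/0B | 3r 1w}
  2. ALU→r5 ⇒ go  {1A/0Mu/2Ld/0B | 1r 0w}
  3. MUL→r6 ⇒ no(FU)  {1A/0Mu/2Ld/0B | 1r 0w}
  4. ALU→r1 ⇒ no(RD_PORT)  {1A/0Mu/2Ld/0B | 1r 0w}

issued = [0, 1, 2]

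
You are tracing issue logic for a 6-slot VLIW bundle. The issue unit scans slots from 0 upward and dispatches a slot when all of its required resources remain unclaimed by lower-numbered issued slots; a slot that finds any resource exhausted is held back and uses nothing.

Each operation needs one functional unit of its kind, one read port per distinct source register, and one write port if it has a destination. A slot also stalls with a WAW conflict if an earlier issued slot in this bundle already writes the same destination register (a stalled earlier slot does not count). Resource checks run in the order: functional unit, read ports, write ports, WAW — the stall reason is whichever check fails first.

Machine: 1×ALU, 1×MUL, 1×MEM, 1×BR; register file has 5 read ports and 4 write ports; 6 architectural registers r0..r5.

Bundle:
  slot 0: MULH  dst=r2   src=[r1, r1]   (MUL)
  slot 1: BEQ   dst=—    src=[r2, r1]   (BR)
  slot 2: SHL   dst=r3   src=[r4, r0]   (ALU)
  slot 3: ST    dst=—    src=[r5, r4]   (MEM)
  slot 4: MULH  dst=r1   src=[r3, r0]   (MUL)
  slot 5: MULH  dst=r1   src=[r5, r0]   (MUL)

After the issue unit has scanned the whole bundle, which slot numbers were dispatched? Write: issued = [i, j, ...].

[0] MUL needs rd=1 wr=1: ok; after: ALU=1 MUL=0 MEM=1 BR=1, R=4, W=3
[1] BR needs rd=2 wr=0: ok; after: ALU=1 MUL=0 MEM=1 BR=0, R=2, W=3
[2] ALU needs rd=2 wr=1: ok; after: ALU=0 MUL=0 MEM=1 BR=0, R=0, W=2
[3] MEM needs rd=2 wr=0: RD_PORT; after: ALU=0 MUL=0 MEM=1 BR=0, R=0, W=2
[4] MUL needs rd=2 wr=1: FU; after: ALU=0 MUL=0 MEM=1 BR=0, R=0, W=2
[5] MUL needs rd=2 wr=1: FU; after: ALU=0 MUL=0 MEM=1 BR=0, R=0, W=2

issued = [0, 1, 2]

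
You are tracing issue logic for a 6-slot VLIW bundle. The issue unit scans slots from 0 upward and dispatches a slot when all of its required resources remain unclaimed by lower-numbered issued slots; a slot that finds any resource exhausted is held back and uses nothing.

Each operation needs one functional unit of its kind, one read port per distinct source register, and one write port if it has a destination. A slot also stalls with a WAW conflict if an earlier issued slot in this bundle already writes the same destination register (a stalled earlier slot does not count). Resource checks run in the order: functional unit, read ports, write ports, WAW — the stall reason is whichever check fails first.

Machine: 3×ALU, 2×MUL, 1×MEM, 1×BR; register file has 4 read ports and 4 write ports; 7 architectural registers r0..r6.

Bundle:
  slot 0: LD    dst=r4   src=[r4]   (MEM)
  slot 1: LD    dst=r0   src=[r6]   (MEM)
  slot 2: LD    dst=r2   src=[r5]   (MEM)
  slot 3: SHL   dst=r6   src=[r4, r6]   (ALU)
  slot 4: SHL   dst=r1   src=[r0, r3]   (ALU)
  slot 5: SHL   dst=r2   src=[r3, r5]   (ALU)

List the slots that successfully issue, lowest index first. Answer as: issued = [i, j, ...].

slot 0 (MEM): ISSUE — free A3,Mu2,Ld0,B1 rp3 wp3
slot 1 (MEM): stall FU — free A3,Mu2,Ld0,B1 rp3 wp3
slot 2 (MEM): stall FU — free A3,Mu2,Ld0,B1 rp3 wp3
slot 3 (ALU): ISSUE — free A2,Mu2,Ld0,B1 rp1 wp2
slot 4 (ALU): stall RD_PORT — free A2,Mu2,Ld0,B1 rp1 wp2
slot 5 (ALU): stall RD_PORT — free A2,Mu2,Ld0,B1 rp1 wp2

issued = [0, 3]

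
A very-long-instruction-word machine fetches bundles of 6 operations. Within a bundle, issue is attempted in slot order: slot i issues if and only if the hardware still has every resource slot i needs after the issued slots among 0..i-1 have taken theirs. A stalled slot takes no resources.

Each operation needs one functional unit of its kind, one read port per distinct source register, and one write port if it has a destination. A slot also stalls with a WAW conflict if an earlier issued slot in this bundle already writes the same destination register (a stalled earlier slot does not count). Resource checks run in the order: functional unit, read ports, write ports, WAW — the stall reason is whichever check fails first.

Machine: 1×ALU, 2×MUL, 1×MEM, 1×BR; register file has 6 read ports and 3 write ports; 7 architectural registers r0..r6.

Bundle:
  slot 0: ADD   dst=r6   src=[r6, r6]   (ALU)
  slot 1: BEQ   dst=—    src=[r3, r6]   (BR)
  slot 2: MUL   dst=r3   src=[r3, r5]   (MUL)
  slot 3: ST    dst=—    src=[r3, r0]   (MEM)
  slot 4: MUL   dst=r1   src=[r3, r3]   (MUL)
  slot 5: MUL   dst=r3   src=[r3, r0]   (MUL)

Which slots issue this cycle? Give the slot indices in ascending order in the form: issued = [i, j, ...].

issued = [0, 1, 2, 4]

#0 ALU src=r6,r6 dispatched  <A:0 Mu:2 Ld:1 B:1 rd:5 wr:2>
#1 BR src=r3,r6 dispatched  <A:0 Mu:2 Ld:1 B:0 rd:3 wr:2>
#2 MUL src=r3,r5 dispatched  <A:0 Mu:1 Ld:1 B:0 rd:1 wr:1>
#3 MEM src=r3,r0 held:RD_PORT  <A:0 Mu:1 Ld:1 B:0 rd:1 wr:1>
#4 MUL src=r3,r3 dispatched  <A:0 Mu:0 Ld:1 B:0 rd:0 wr:0>
#5 MUL src=r3,r0 held:FU  <A:0 Mu:0 Ld:1 B:0 rd:0 wr:0>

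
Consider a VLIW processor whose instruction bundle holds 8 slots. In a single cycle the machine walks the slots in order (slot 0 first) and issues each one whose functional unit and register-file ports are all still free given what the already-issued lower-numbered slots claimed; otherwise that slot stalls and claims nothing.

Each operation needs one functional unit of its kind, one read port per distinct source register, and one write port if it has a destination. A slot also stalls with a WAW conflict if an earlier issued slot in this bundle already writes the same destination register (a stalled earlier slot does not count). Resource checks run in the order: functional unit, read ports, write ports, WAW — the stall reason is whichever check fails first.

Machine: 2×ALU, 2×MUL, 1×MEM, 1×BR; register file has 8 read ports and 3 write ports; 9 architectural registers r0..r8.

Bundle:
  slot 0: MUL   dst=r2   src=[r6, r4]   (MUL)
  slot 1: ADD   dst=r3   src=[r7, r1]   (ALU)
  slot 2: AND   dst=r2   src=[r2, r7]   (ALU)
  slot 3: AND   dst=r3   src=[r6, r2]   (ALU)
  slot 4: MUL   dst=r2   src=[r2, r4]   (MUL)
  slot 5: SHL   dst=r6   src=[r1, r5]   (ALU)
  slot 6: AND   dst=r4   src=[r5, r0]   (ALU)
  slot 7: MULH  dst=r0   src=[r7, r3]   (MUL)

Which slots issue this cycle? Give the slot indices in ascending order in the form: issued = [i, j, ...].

issued = [0, 1, 5]

[0] MUL needs rd=2 wr=1: ok; after: ALU=2 MUL=1 MEM=1 BR=1, R=6, W=2
[1] ALU needs rd=2 wr=1: ok; after: ALU=1 MUL=1 MEM=1 BR=1, R=4, W=1
[2] ALU needs rd=2 wr=1: WAW; after: ALU=1 MUL=1 MEM=1 BR=1, R=4, W=1
[3] ALU needs rd=2 wr=1: WAW; after: ALU=1 MUL=1 MEM=1 BR=1, R=4, W=1
[4] MUL needs rd=2 wr=1: WAW; after: ALU=1 MUL=1 MEM=1 BR=1, R=4, W=1
[5] ALU needs rd=2 wr=1: ok; after: ALU=0 MUL=1 MEM=1 BR=1, R=2, W=0
[6] ALU needs rd=2 wr=1: FU; after: ALU=0 MUL=1 MEM=1 BR=1, R=2, W=0
[7] MUL needs rd=2 wr=1: WR_PORT; after: ALU=0 MUL=1 MEM=1 BR=1, R=2, W=0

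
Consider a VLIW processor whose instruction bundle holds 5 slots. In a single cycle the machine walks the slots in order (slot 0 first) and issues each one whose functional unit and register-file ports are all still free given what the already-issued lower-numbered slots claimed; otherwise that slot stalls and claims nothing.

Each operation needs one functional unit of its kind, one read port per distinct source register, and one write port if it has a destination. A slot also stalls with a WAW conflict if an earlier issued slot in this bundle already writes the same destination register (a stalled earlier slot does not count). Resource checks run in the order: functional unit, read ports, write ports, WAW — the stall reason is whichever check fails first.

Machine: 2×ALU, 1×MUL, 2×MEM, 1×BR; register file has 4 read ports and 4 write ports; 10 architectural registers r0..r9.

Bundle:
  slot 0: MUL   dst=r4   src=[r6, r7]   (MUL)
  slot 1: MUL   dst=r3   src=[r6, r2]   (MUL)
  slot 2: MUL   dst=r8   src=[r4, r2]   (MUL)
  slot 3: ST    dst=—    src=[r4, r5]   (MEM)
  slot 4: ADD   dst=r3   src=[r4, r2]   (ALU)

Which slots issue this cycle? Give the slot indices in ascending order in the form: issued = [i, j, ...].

#0 MUL src=r6,r7 dispatched  <A:2 Mu:0 Ld:2 B:1 rd:2 wr:3>
#1 MUL src=r6,r2 held:FU  <A:2 Mu:0 Ld:2 B:1 rd:2 wr:3>
#2 MUL src=r4,r2 held:FU  <A:2 Mu:0 Ld:2 B:1 rd:2 wr:3>
#3 MEM src=r4,r5 dispatched  <A:2 Mu:0 Ld:1 B:1 rd:0 wr:3>
#4 ALU src=r4,r2 held:RD_PORT  <A:2 Mu:0 Ld:1 B:1 rd:0 wr:3>

issued = [0, 3]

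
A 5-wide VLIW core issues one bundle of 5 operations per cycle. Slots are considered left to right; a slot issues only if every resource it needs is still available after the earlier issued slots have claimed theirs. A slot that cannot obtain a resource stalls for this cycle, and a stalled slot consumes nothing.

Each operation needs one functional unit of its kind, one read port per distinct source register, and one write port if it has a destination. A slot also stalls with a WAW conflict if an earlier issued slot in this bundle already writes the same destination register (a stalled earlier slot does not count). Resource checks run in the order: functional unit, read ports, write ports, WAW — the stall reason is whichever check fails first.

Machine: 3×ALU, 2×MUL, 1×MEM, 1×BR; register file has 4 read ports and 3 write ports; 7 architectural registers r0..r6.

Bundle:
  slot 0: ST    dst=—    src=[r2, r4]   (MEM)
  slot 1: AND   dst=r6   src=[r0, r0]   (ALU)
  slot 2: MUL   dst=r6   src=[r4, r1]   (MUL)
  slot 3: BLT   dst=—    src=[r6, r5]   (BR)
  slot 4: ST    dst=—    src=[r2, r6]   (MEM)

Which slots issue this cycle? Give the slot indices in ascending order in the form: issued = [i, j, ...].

[0] MEM needs rd=2 wr=0: ok; after: ALU=3 MUL=2 MEM=0 BR=1, R=2, W=3
[1] ALU needs rd=1 wr=1: ok; after: ALU=2 MUL=2 MEM=0 BR=1, R=1, W=2
[2] MUL needs rd=2 wr=1: RD_PORT; after: ALU=2 MUL=2 MEM=0 BR=1, R=1, W=2
[3] BR needs rd=2 wr=0: RD_PORT; after: ALU=2 MUL=2 MEM=0 BR=1, R=1, W=2
[4] MEM needs rd=2 wr=0: FU; after: ALU=2 MUL=2 MEM=0 BR=1, R=1, W=2

issued = [0, 1]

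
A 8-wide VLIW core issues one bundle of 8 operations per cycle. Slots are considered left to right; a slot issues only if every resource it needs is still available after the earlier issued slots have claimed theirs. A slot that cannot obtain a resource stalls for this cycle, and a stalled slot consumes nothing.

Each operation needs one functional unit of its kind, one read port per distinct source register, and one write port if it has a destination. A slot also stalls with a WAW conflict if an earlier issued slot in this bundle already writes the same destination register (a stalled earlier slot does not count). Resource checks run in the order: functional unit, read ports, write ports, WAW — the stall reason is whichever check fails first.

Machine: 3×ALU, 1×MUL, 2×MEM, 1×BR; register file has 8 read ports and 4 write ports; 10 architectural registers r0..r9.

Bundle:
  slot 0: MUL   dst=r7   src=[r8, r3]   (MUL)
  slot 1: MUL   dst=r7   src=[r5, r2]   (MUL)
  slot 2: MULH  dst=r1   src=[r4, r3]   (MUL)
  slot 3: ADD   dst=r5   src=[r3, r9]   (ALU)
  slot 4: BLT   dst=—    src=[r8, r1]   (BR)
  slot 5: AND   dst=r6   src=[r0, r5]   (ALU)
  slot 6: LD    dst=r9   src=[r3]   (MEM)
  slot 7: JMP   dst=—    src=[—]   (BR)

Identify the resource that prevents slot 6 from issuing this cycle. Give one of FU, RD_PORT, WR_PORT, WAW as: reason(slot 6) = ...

[0] MUL needs rd=2 wr=1: ok; after: ALU=3 MUL=0 MEM=2 BR=1, R=6, W=3
[1] MUL needs rd=2 wr=1: FU; after: ALU=3 MUL=0 MEM=2 BR=1, R=6, W=3
[2] MUL needs rd=2 wr=1: FU; after: ALU=3 MUL=0 MEM=2 BR=1, R=6, W=3
[3] ALU needs rd=2 wr=1: ok; after: ALU=2 MUL=0 MEM=2 BR=1, R=4, W=2
[4] BR needs rd=2 wr=0: ok; after: ALU=2 MUL=0 MEM=2 BR=0, R=2, W=2
[5] ALU needs rd=2 wr=1: ok; after: ALU=1 MUL=0 MEM=2 BR=0, R=0, W=1
[6] MEM needs rd=1 wr=1: RD_PORT; after: ALU=1 MUL=0 MEM=2 BR=0, R=0, W=1
[7] BR needs rd=0 wr=0: FU; after: ALU=1 MUL=0 MEM=2 BR=0, R=0, W=1

reason(slot 6) = RD_PORT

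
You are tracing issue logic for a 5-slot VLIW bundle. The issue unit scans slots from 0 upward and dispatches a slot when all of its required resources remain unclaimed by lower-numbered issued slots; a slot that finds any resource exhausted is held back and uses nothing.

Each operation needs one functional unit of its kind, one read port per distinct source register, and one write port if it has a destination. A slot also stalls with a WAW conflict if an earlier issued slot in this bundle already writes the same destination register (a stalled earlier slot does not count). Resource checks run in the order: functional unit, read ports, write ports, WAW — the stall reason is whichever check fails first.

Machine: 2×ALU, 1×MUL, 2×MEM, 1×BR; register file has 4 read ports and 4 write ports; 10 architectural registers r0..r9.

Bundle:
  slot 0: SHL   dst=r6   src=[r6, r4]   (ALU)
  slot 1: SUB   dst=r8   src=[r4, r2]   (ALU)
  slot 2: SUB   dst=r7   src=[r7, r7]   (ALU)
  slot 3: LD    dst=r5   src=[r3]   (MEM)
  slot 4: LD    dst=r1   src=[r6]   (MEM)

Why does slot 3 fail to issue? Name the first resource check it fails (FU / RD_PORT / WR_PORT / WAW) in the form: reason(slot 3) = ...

slot 0 (ALU): ISSUE — free A1,Mu1,Ld2,B1 rp2 wp3
slot 1 (ALU): ISSUE — free A0,Mu1,Ld2,B1 rp0 wp2
slot 2 (ALU): stall FU — free A0,Mu1,Ld2,B1 rp0 wp2
slot 3 (MEM): stall RD_PORT — free A0,Mu1,Ld2,B1 rp0 wp2
slot 4 (MEM): stall RD_PORT — free A0,Mu1,Ld2,B1 rp0 wp2

reason(slot 3) = RD_PORT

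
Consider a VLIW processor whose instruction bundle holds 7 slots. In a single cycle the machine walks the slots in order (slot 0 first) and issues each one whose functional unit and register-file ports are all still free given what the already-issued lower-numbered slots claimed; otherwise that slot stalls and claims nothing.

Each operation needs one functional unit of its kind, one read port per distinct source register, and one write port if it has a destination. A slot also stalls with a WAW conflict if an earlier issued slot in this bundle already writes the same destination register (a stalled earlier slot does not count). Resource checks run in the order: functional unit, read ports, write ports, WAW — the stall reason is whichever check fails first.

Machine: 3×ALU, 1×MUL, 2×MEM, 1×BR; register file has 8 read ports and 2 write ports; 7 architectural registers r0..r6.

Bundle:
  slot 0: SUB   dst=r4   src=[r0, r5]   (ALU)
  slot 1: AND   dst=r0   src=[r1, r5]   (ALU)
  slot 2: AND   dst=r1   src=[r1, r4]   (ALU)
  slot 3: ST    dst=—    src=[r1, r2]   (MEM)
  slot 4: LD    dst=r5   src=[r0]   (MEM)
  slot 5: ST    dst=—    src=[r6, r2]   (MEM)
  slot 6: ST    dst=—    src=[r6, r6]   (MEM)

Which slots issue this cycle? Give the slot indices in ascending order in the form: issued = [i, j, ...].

slot 0 (ALU): ISSUE — free A2,Mu1,Ld2,B1 rp6 wp1
slot 1 (ALU): ISSUE — free A1,Mu1,Ld2,B1 rp4 wp0
slot 2 (ALU): stall WR_PORT — free A1,Mu1,Ld2,B1 rp4 wp0
slot 3 (MEM): ISSUE — free A1,Mu1,Ld1,B1 rp2 wp0
slot 4 (MEM): stall WR_PORT — free A1,Mu1,Ld1,B1 rp2 wp0
slot 5 (MEM): ISSUE — free A1,Mu1,Ld0,B1 rp0 wp0
slot 6 (MEM): stall FU — free A1,Mu1,Ld0,B1 rp0 wp0

issued = [0, 1, 3, 5]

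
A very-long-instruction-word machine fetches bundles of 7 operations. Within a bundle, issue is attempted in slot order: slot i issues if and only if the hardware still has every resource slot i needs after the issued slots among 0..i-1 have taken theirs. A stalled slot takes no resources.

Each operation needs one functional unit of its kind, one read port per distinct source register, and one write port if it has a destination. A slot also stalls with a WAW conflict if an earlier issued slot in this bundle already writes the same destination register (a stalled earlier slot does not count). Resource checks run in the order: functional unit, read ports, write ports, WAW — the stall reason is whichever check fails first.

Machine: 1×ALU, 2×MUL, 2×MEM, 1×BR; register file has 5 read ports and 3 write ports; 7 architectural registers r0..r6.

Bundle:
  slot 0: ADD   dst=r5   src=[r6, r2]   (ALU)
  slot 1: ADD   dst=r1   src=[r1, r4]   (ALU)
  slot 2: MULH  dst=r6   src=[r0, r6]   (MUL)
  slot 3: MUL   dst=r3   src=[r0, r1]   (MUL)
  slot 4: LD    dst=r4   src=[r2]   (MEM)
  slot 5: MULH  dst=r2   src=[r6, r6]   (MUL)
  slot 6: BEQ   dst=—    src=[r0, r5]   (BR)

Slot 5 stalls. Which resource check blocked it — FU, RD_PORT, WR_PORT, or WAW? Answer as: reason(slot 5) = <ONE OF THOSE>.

reason(slot 5) = RD_PORT

#0 ALU src=r6,r2 dispatched  <A:0 Mu:2 Ld:2 B:1 rd:3 wr:2>
#1 ALU src=r1,r4 held:FU  <A:0 Mu:2 Ld:2 B:1 rd:3 wr:2>
#2 MUL src=r0,r6 dispatched  <A:0 Mu:1 Ld:2 B:1 rd:1 wr:1>
#3 MUL src=r0,r1 held:RD_PORT  <A:0 Mu:1 Ld:2 B:1 rd:1 wr:1>
#4 MEM src=r2 dispatched  <A:0 Mu:1 Ld:1 B:1 rd:0 wr:0>
#5 MUL src=r6,r6 held:RD_PORT  <A:0 Mu:1 Ld:1 B:1 rd:0 wr:0>
#6 BR src=r0,r5 held:RD_PORT  <A:0 Mu:1 Ld:1 B:1 rd:0 wr:0>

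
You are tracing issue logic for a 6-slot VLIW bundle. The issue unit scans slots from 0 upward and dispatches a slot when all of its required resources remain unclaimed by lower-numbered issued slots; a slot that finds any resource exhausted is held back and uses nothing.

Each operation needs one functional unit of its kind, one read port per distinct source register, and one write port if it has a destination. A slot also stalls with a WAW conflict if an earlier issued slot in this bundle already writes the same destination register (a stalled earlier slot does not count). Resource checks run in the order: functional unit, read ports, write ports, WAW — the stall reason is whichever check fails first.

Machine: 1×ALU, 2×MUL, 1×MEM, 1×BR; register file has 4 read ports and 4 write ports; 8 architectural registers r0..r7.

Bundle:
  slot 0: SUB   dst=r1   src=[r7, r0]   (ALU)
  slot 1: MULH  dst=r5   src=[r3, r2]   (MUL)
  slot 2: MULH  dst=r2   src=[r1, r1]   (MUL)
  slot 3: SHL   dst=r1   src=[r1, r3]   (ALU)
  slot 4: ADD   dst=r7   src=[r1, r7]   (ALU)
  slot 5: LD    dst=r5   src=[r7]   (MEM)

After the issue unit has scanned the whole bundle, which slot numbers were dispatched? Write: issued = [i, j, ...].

issued = [0, 1]

  0. ALU→r1 ⇒ go  {0A/2Mu/1Ld/1B | 2r 3w}
  1. MUL→r5 ⇒ go  {0A/1Mu/1Ld/1B | 0r 2w}
  2. MUL→r2 ⇒ no(RD_PORT)  {0A/1Mu/1Ld/1B | 0r 2w}
  3. ALU→r1 ⇒ no(FU)  {0A/1Mu/1Ld/1B | 0r 2w}
  4. ALU→r7 ⇒ no(FU)  {0A/1Mu/1Ld/1B | 0r 2w}
  5. MEM→r5 ⇒ no(RD_PORT)  {0A/1Mu/1Ld/1B | 0r 2w}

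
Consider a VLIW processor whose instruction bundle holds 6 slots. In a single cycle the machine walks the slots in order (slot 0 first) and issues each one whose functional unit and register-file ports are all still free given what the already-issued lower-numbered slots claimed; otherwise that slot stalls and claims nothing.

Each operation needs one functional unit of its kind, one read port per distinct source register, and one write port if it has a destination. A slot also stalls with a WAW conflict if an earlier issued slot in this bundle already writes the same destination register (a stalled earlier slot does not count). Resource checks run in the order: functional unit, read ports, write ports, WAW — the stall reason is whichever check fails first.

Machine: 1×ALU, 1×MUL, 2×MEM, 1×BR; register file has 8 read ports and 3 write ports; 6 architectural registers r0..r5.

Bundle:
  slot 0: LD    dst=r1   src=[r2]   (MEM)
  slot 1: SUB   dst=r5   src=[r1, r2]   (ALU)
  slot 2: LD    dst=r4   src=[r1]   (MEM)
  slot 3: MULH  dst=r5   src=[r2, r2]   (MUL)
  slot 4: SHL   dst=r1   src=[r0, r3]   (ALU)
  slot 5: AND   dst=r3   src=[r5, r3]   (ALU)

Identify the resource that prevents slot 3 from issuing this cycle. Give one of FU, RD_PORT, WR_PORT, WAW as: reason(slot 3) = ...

reason(slot 3) = WR_PORT

[0] MEM needs rd=1 wr=1: ok; after: ALU=1 MUL=1 MEM=1 BR=1, R=7, W=2
[1] ALU needs rd=2 wr=1: ok; after: ALU=0 MUL=1 MEM=1 BR=1, R=5, W=1
[2] MEM needs rd=1 wr=1: ok; after: ALU=0 MUL=1 MEM=0 BR=1, R=4, W=0
[3] MUL needs rd=1 wr=1: WR_PORT; after: ALU=0 MUL=1 MEM=0 BR=1, R=4, W=0
[4] ALU needs rd=2 wr=1: FU; after: ALU=0 MUL=1 MEM=0 BR=1, R=4, W=0
[5] ALU needs rd=2 wr=1: FU; after: ALU=0 MUL=1 MEM=0 BR=1, R=4, W=0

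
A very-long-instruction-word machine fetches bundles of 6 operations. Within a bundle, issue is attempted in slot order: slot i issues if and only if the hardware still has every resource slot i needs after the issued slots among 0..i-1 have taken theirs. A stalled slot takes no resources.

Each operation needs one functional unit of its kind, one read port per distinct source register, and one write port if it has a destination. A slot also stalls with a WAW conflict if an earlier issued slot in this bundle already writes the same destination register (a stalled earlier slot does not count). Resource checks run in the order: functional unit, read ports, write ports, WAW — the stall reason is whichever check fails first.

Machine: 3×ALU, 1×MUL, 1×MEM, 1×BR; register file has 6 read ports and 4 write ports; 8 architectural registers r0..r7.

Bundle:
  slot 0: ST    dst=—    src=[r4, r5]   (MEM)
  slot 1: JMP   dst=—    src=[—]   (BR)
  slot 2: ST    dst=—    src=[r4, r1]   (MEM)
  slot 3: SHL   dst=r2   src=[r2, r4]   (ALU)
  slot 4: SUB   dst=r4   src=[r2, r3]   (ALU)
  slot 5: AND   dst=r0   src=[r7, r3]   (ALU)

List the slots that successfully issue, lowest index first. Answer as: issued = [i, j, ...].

issued = [0, 1, 3, 4]

#0 MEM src=r4,r5 dispatched  <A:3 Mu:1 Ld:0 B:1 rd:4 wr:4>
#1 BR src=- dispatched  <A:3 Mu:1 Ld:0 B:0 rd:4 wr:4>
#2 MEM src=r4,r1 held:FU  <A:3 Mu:1 Ld:0 B:0 rd:4 wr:4>
#3 ALU src=r2,r4 dispatched  <A:2 Mu:1 Ld:0 B:0 rd:2 wr:3>
#4 ALU src=r2,r3 dispatched  <A:1 Mu:1 Ld:0 B:0 rd:0 wr:2>
#5 ALU src=r7,r3 held:RD_PORT  <A:1 Mu:1 Ld:0 B:0 rd:0 wr:2>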